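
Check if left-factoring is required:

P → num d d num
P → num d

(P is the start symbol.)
Yes, P has productions with common prefix 'num d'

Left-factoring is needed when two productions for the same non-terminal
share a common prefix on the right-hand side.

Productions for P:
  P → num d d num
  P → num d

Found common prefix 'num d' in productions for P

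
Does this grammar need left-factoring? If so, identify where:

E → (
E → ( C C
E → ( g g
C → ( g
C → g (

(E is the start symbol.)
Left-factoring is needed when two productions for the same non-terminal
share a common prefix on the right-hand side.

Productions for E:
  E → (
  E → ( C C
  E → ( g g
Productions for C:
  C → ( g
  C → g (

Found common prefix '(' in productions for E

Answer: Yes, E has productions with common prefix '('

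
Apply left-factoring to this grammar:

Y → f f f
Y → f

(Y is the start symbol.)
Y → f Y'
Y' → f f
Y' → ε

Left-factoring transforms A → αβ₁ | αβ₂ into A → αA' and A' → β₁ | β₂
(α is the longest common prefix among the alternatives). Repeat until
no nonterminal has two alternatives with a common prefix.

Round 1: Y has alternatives sharing prefix 'f'. Introduce Y': Y → f Y'
  Add: Y' → f f
  Add: Y' → ε

No remaining common prefixes — done.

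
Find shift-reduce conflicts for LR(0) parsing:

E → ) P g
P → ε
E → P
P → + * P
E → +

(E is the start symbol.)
Yes — I0: [P → .] vs [E → . ) P g]; I1: [P → .] vs [P → . + * P]; I2: [E → + .] vs [P → + . * P]; I5: [P → .] vs [P → . + * P]

Augment with E' → E and build the canonical LR(0) collection (I0 = CLOSURE({[E' → . E]}), then GOTO on every symbol after a dot until no new states appear). It has 10 states:
  I0: { [E → . ) P g], [E → . +], [E → . P], [E' → . E], [P → . + * P], [P → .] }  — shift, reduce
  I1: { [E → ) . P g], [P → . + * P], [P → .] }  — shift, reduce
  I2: { [E → + .], [P → + . * P] }  — shift, reduce
  I3: { [E' → E .] }  — accept
  I4: { [E → P .] }  — reduce
  I5: { [P → + * . P], [P → . + * P], [P → .] }  — shift, reduce
  I6: { [P → + . * P] }  — shift
  I7: { [P → + * P .] }  — reduce
  I8: { [E → ) P . g] }  — shift
  I9: { [E → ) P g .] }  — reduce

I0 contains reduce item [P → .] and shift items [E → . ) P g], [E → . +], [P → . + * P] — shift-reduce conflict.
I1 contains reduce item [P → .] and shift item [P → . + * P] — shift-reduce conflict.
I2 contains reduce item [E → + .] and shift item [P → + . * P] — shift-reduce conflict.
I5 contains reduce item [P → .] and shift item [P → . + * P] — shift-reduce conflict.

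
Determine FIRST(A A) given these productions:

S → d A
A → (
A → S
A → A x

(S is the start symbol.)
{ '(', 'd' }

FIRST sets of the non-terminals involved (from the grammar, by fixed-point iteration):
  FIRST(A) = { '(', 'd' }

To compute FIRST(A A), process the symbols left to right:
Symbol A is a non-terminal. Add FIRST(A) \ {ε} = { '(', 'd' }
A is not nullable (ε ∉ FIRST(A)), so stop here.
FIRST(A A) = { '(', 'd' }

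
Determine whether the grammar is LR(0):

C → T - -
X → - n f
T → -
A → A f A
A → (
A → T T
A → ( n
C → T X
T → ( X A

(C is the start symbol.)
Augment with C' → C and build the canonical LR(0) collection (I0 = CLOSURE({[C' → . C]}), then GOTO on every symbol after a dot until no new states appear). It has 19 states:
  I0: { [C → . T - -], [C → . T X], [C' → . C], [T → . ( X A], [T → . -] }  — shift
  I1: { [T → ( . X A], [X → . - n f] }  — shift
  I2: { [T → - .] }  — reduce
  I3: { [C' → C .] }  — accept
  I4: { [C → T . - -], [C → T . X], [X → . - n f] }  — shift
  I5: { [C → T - . -], [X → - . n f] }  — shift
  I6: { [C → T X .] }  — reduce
  I7: { [C → T - - .] }  — reduce
  I8: { [X → - n . f] }  — shift
  I9: { [X → - n f .] }  — reduce
  I10: { [X → - . n f] }  — shift
  I11: { [A → . ( n], [A → . (], [A → . A f A], [A → . T T], [T → ( X . A], [T → . ( X A], [T → . -] }  — shift
  I12: { [A → ( . n], [A → ( .], [T → ( . X A], [X → . - n f] }  — shift, reduce
  I13: { [A → A . f A], [T → ( X A .] }  — shift, reduce
  I14: { [A → T . T], [T → . ( X A], [T → . -] }  — shift
  I15: { [A → T T .] }  — reduce
  I16: { [A → . ( n], [A → . (], [A → . A f A], [A → . T T], [A → A f . A], [T → . ( X A], [T → . -] }  — shift
  I17: { [A → A . f A], [A → A f A .] }  — shift, reduce
  I18: { [A → ( n .] }  — reduce

Conflict in state I12:
  Shift-reduce conflict between [A → ( .] and [A → ( . n]
So the grammar is NOT LR(0).

Answer: No. Shift-reduce conflict between [A → ( .] and [A → ( . n]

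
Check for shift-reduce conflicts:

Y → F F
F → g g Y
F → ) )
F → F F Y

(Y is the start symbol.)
Augment with Y' → Y and build the canonical LR(0) collection (I0 = CLOSURE({[Y' → . Y]}), then GOTO on every symbol after a dot until no new states appear). It has 12 states:
  I0: { [F → . ) )], [F → . F F Y], [F → . g g Y], [Y → . F F], [Y' → . Y] }  — shift
  I1: { [F → ) . )] }  — shift
  I2: { [F → . ) )], [F → . F F Y], [F → . g g Y], [F → F . F Y], [Y → F . F] }  — shift
  I3: { [Y' → Y .] }  — accept
  I4: { [F → g . g Y] }  — shift
  I5: { [F → . ) )], [F → . F F Y], [F → . g g Y], [F → g g . Y], [Y → . F F] }  — shift
  I6: { [F → g g Y .] }  — reduce
  I7: { [F → . ) )], [F → . F F Y], [F → . g g Y], [F → F . F Y], [F → F F . Y], [Y → . F F], [Y → F F .] }  — shift, reduce
  I8: { [F → . ) )], [F → . F F Y], [F → . g g Y], [F → F . F Y], [F → F F . Y], [Y → . F F], [Y → F . F] }  — shift
  I9: { [F → F F Y .] }  — reduce
  I10: { [F → . ) )], [F → . F F Y], [F → . g g Y], [F → F . F Y], [F → F F . Y], [Y → . F F], [Y → F . F], [Y → F F .] }  — shift, reduce
  I11: { [F → ) ) .] }  — reduce

I7 contains reduce item [Y → F F .] and shift items [F → . ) )], [F → . g g Y] — shift-reduce conflict.
I10 contains reduce item [Y → F F .] and shift items [F → . ) )], [F → . g g Y] — shift-reduce conflict.

Answer: Yes — I7: [Y → F F .] vs [F → . ) )]; I10: [Y → F F .] vs [F → . ) )]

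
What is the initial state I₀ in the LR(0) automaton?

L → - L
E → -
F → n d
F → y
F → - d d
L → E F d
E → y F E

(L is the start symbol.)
First, augment the grammar with L' → L
I₀ = CLOSURE({ [L' → . L] }):
  [L' → . L] has the dot before L: add [L → . - L], [L → . E F d]
  [L → . E F d] has the dot before E: add [E → . -], [E → . y F E]
No further items can be added.

I₀ = { [E → . -], [E → . y F E], [L → . - L], [L → . E F d], [L' → . L] }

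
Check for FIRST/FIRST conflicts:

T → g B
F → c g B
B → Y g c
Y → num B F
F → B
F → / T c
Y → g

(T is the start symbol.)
FIRST sets of the non-terminals at (or reachable through a nullable prefix from) the front of some alternative:
  FIRST(B) = { 'g', 'num' }

Productions for F:
  F → c g B: FIRST = { 'c' }
  F → B: FIRST = { 'g', 'num' }
  F → / T c: FIRST = { '/' }
Productions for Y:
  Y → num B F: FIRST = { 'num' }
  Y → g: FIRST = { 'g' }
T, B have only one production, so no FIRST/FIRST conflict is possible there.

All alternatives of each non-terminal have pairwise disjoint FIRST sets.

Answer: No FIRST/FIRST conflicts.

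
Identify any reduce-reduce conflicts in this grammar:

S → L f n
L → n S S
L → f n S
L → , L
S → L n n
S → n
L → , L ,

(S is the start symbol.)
A reduce-reduce conflict occurs when an LR(0) state has two complete items [A → α .] and [B → β .] — both call for a reduction, and with no lookahead the parser cannot choose between them.

Augment with S' → S and build the canonical LR(0) collection (I0 = CLOSURE({[S' → . S]}), then GOTO on every symbol after a dot until no new states appear). It has 17 states:
  I0: { [L → . , L ,], [L → . , L], [L → . f n S], [L → . n S S], [S → . L f n], [S → . L n n], [S → . n], [S' → . S] }  — shift
  I1: { [L → , . L ,], [L → , . L], [L → . , L ,], [L → . , L], [L → . f n S], [L → . n S S] }  — shift
  I2: { [S → L . f n], [S → L . n n] }  — shift
  I3: { [S' → S .] }  — accept
  I4: { [L → f . n S] }  — shift
  I5: { [L → . , L ,], [L → . , L], [L → . f n S], [L → . n S S], [L → n . S S], [S → . L f n], [S → . L n n], [S → . n], [S → n .] }  — shift, reduce
  I6: { [L → . , L ,], [L → . , L], [L → . f n S], [L → . n S S], [L → n S . S], [S → . L f n], [S → . L n n], [S → . n] }  — shift
  I7: { [L → n S S .] }  — reduce
  I8: { [L → . , L ,], [L → . , L], [L → . f n S], [L → . n S S], [L → f n . S], [S → . L f n], [S → . L n n], [S → . n] }  — shift
  I9: { [L → f n S .] }  — reduce
  I10: { [S → L f . n] }  — shift
  I11: { [S → L n . n] }  — shift
  I12: { [S → L n n .] }  — reduce
  I13: { [S → L f n .] }  — reduce
  I14: { [L → , L . ,], [L → , L .] }  — shift, reduce
  I15: { [L → . , L ,], [L → . , L], [L → . f n S], [L → . n S S], [L → n . S S], [S → . L f n], [S → . L n n], [S → . n] }  — shift
  I16: { [L → , L , .] }  — reduce

No state contains more than one complete item.

Answer: No reduce-reduce conflicts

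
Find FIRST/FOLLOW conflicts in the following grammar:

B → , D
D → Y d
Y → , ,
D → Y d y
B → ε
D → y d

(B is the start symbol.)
A FIRST/FOLLOW conflict occurs when a non-terminal N has a nullable alternative N → β (β ⇒* ε) and another alternative N → α with FIRST(α) ∩ FOLLOW(N) ≠ ∅: on such a lookahead the parser cannot decide between expanding α and letting N vanish via β.

Nullable non-terminals: B.

B: nullable alternative(s) B → ε; FOLLOW(B) = { $ }
  B → , D: FIRST \ {ε} = { ',' } — disjoint from FOLLOW(B)
  B → ε: FIRST \ {ε} = { } — this is the only nullable alternative, skip

D, Y have no nullable alternative, so no FIRST/FOLLOW check is needed there.

No FIRST/FOLLOW conflicts found.

Answer: No FIRST/FOLLOW conflicts.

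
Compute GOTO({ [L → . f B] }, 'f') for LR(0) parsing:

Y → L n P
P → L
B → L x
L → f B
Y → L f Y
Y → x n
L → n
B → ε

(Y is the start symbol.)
GOTO(I, 'f') = CLOSURE({ [A → αX.β] : [A → α.Xβ] ∈ I, X = 'f' })

Items with dot before 'f', with the dot advanced:
  [L → . f B] → [L → f . B]
Closure of the advanced items:
  [L → f . B] has the dot before B: add [B → . L x], [B → .]
  [B → . L x] has the dot before L: add [L → . f B], [L → . n]

GOTO = { [B → . L x], [B → .], [L → . f B], [L → . n], [L → f . B] }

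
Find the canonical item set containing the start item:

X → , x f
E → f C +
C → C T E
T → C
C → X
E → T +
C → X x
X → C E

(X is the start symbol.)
{ [C → . C T E], [C → . X x], [C → . X], [X → . , x f], [X → . C E], [X' → . X] }

First, augment the grammar with X' → X
I₀ = CLOSURE({ [X' → . X] }):
  [X' → . X] has the dot before X: add [X → . , x f], [X → . C E]
  [X → . C E] has the dot before C: add [C → . C T E], [C → . X], [C → . X x]
No further items can be added.

I₀ = { [C → . C T E], [C → . X x], [C → . X], [X → . , x f], [X → . C E], [X' → . X] }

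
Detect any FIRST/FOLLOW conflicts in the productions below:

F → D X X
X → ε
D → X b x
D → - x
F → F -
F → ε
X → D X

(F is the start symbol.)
Yes. F → D X X with FOLLOW(F) on { '-' }; F → F '-' with FOLLOW(F) on { '-' }; X → D X with FOLLOW(X) on { '-', 'b' }

A FIRST/FOLLOW conflict occurs when a non-terminal N has a nullable alternative N → β (β ⇒* ε) and another alternative N → α with FIRST(α) ∩ FOLLOW(N) ≠ ∅: on such a lookahead the parser cannot decide between expanding α and letting N vanish via β.

Nullable non-terminals: F, X.
FIRST sets used below: FIRST(D) = { '-', 'b' }, FIRST(F) = { '-', 'b', ε }

F: nullable alternative(s) F → ε; FOLLOW(F) = { $, '-' }
  F → D X X: FIRST \ {ε} = { '-', 'b' } — overlaps FOLLOW(F) on { '-' }: CONFLICT
  F → F -: FIRST \ {ε} = { '-', 'b' } — overlaps FOLLOW(F) on { '-' }: CONFLICT
  F → ε: FIRST \ {ε} = { } — this is the only nullable alternative, skip

X: nullable alternative(s) X → ε; FOLLOW(X) = { $, '-', 'b' }
  X → ε: FIRST \ {ε} = { } — this is the only nullable alternative, skip
  X → D X: FIRST \ {ε} = { '-', 'b' } — overlaps FOLLOW(X) on { '-', 'b' }: CONFLICT

D has no nullable alternative, so no FIRST/FOLLOW check is needed there.

So the grammar has 3 FIRST/FOLLOW conflicts (marked CONFLICT above).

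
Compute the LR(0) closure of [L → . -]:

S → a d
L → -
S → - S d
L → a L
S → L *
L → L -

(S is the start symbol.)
{ [L → . -] }

To compute CLOSURE, for each item [A → α.Bβ] where B is a non-terminal, add [B → .γ] for all productions B → γ; repeat for the newly added items until nothing changes.

Start with: [L → . -]
The dot precedes the terminal '-', so nothing is added.

CLOSURE = { [L → . -] }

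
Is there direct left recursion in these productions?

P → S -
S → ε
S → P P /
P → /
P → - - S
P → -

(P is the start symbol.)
Direct left recursion occurs when N → N α for some non-terminal N (the right-hand side begins with the left-hand side itself).

P → S -: starts with S
S → ε: starts with ε
S → P P /: starts with P
P → /: starts with '/'
P → - - S: starts with '-'
P → -: starts with '-'

No direct left recursion found.

Answer: No direct left recursion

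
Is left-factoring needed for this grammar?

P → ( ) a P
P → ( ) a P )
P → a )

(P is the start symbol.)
Left-factoring is needed when two productions for the same non-terminal
share a common prefix on the right-hand side.

Productions for P:
  P → ( ) a P
  P → ( ) a P )
  P → a )

Found common prefix '( ) a P' in productions for P

Answer: Yes, P has productions with common prefix '( ) a P'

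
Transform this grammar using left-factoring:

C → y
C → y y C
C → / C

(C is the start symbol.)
C → y C'
C' → ε
C' → y C
C → / C

Left-factoring transforms A → αβ₁ | αβ₂ into A → αA' and A' → β₁ | β₂
(α is the longest common prefix among the alternatives). Repeat until
no nonterminal has two alternatives with a common prefix.

Round 1: C has alternatives sharing prefix 'y'. Introduce C': C → y C'
  Add: C' → ε
  Add: C' → y C

No remaining common prefixes — done.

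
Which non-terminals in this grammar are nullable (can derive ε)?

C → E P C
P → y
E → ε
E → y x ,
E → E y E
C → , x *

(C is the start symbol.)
{ 'E' }

ε-productions: E → ε
So E is immediately nullable.
No further non-terminal can be added: every production for the remaining non-terminals contains a terminal or a non-nullable non-terminal.
Nullable = { 'E' }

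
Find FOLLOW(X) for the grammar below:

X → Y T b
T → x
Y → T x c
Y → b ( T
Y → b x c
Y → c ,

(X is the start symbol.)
To compute FOLLOW(X), find every occurrence of X on a right-hand side N → α X β: add FIRST(β) \ {ε}, and if β is empty or nullable also add FOLLOW(N). Iterate to a fixed point.

X is the start symbol, so $ ∈ FOLLOW(X).
X does not occur on any right-hand side.

Taking the union: FOLLOW(X) = { $ }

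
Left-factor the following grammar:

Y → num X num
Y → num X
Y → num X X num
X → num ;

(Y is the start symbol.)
Y → num X Y'
Y' → num
Y' → ε
Y' → X num
X → num ;

Left-factoring transforms A → αβ₁ | αβ₂ into A → αA' and A' → β₁ | β₂
(α is the longest common prefix among the alternatives). Repeat until
no nonterminal has two alternatives with a common prefix.

Round 1: Y has alternatives sharing prefix 'num X'. Introduce Y': Y → num X Y'
  Add: Y' → num
  Add: Y' → ε
  Add: Y' → X num

No remaining common prefixes — done.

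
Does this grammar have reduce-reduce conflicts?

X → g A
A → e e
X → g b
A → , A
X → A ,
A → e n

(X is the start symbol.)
No reduce-reduce conflicts

A reduce-reduce conflict occurs when an LR(0) state has two complete items [A → α .] and [B → β .] — both call for a reduction, and with no lookahead the parser cannot choose between them.

Augment with X' → X and build the canonical LR(0) collection (I0 = CLOSURE({[X' → . X]}), then GOTO on every symbol after a dot until no new states appear). It has 12 states:
  I0: { [A → . , A], [A → . e e], [A → . e n], [X → . A ,], [X → . g A], [X → . g b], [X' → . X] }  — shift
  I1: { [A → , . A], [A → . , A], [A → . e e], [A → . e n] }  — shift
  I2: { [X → A . ,] }  — shift
  I3: { [X' → X .] }  — accept
  I4: { [A → e . e], [A → e . n] }  — shift
  I5: { [A → . , A], [A → . e e], [A → . e n], [X → g . A], [X → g . b] }  — shift
  I6: { [X → g A .] }  — reduce
  I7: { [X → g b .] }  — reduce
  I8: { [A → e e .] }  — reduce
  I9: { [A → e n .] }  — reduce
  I10: { [X → A , .] }  — reduce
  I11: { [A → , A .] }  — reduce

No state contains more than one complete item.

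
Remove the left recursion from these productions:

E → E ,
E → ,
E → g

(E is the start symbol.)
E → , E'
E → g E'
E' → , E'
E' → ε

E is directly left-recursive. The standard transformation for
  A → A α₁ | ... | A α_m | β₁ | ... | β_n
is
  A  → β₁ A' | ... | β_n A'
  A' → α₁ A' | ... | α_m A' | ε

E → , becomes E → , E'
E → g becomes E → g E'
E → E , becomes E' → , E'
Add E' → ε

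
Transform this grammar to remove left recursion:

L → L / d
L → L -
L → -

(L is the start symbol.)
L is directly left-recursive. The standard transformation for
  A → A α₁ | ... | A α_m | β₁ | ... | β_n
is
  A  → β₁ A' | ... | β_n A'
  A' → α₁ A' | ... | α_m A' | ε

L → - becomes L → - L'
L → L / d becomes L' → / d L'
L → L - becomes L' → - L'
Add L' → ε

Resulting grammar:
L → - L'
L' → / d L'
L' → - L'
L' → ε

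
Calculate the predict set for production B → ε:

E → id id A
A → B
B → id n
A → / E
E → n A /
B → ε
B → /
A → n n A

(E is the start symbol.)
PREDICT(B → ε) = (FIRST(RHS) \ {ε}) ∪ (FOLLOW(B) if ε ∈ FIRST(RHS), i.e. RHS ⇒* ε)
The right-hand side is ε (FIRST(ε) = { ε }), so the predict set is FOLLOW(B) = { $, '/' }
PREDICT(B → ε) = { $, '/' }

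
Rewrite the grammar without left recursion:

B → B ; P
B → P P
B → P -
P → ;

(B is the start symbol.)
B is directly left-recursive. The standard transformation for
  A → A α₁ | ... | A α_m | β₁ | ... | β_n
is
  A  → β₁ A' | ... | β_n A'
  A' → α₁ A' | ... | α_m A' | ε

B → P P becomes B → P P B'
B → P - becomes B → P - B'
B → B ; P becomes B' → ; P B'
Add B' → ε

Productions for other non-terminals are unchanged:
  P → ;

Resulting grammar:
B → P P B'
B → P - B'
B' → ; P B'
B' → ε
P → ;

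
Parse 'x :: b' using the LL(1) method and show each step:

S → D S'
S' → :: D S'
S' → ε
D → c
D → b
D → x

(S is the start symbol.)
LL(1) parsing maintains a stack (initially the start symbol over $) and the input. At each step: if the stack top is a terminal, match it against the current input token; if it is a non-terminal N, replace it with the RHS of M[N, lookahead] (the unique production whose predict set contains the lookahead).

Stack is shown with the top on the left.

Stack      Input     Action
---------------------------
S $        x :: b $  output S → D S'
D S' $     x :: b $  output D → x
x S' $     x :: b $  match 'x'
S' $       :: b $    output S' → :: D S'
:: D S' $  :: b $    match '::'
D S' $     b $       output D → b
b S' $     b $       match 'b'
S' $       $         output S' → ε
$          $         accept

The string is accepted.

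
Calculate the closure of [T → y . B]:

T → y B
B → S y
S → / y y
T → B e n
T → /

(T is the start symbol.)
{ [B → . S y], [S → . / y y], [T → y . B] }

Start with: [T → y . B]
  [T → y . B] has the dot before B: add [B → . S y]
  [B → . S y] has the dot before S: add [S → . / y y]
No further items can be added.

CLOSURE = { [B → . S y], [S → . / y y], [T → y . B] }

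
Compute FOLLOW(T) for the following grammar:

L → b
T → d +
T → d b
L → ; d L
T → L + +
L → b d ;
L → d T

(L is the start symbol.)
{ $, '+' }

In L → d T: T is at the end, add FOLLOW(L)

The FOLLOW sets referred to above (computed the same way, to a fixed point):
  FOLLOW(L) = { $, '+' }

Taking the union: FOLLOW(T) = { $, '+' }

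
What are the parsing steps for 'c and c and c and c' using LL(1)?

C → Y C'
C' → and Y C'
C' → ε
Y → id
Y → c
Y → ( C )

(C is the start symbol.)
Stack is shown with the top on the left.

Stack       Input                  Action
-----------------------------------------
C $         c and c and c and c $  output C → Y C'
Y C' $      c and c and c and c $  output Y → c
c C' $      c and c and c and c $  match 'c'
C' $        and c and c and c $    output C' → and Y C'
and Y C' $  and c and c and c $    match 'and'
Y C' $      c and c and c $        output Y → c
c C' $      c and c and c $        match 'c'
C' $        and c and c $          output C' → and Y C'
and Y C' $  and c and c $          match 'and'
Y C' $      c and c $              output Y → c
c C' $      c and c $              match 'c'
C' $        and c $                output C' → and Y C'
and Y C' $  and c $                match 'and'
Y C' $      c $                    output Y → c
c C' $      c $                    match 'c'
C' $        $                      output C' → ε
$           $                      accept

The string is accepted.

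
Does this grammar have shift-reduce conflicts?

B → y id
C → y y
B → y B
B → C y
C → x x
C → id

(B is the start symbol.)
Augment with B' → B and build the canonical LR(0) collection (I0 = CLOSURE({[B' → . B]}), then GOTO on every symbol after a dot until no new states appear). It has 11 states:
  I0: { [B → . C y], [B → . y B], [B → . y id], [B' → . B], [C → . id], [C → . x x], [C → . y y] }  — shift
  I1: { [B' → B .] }  — accept
  I2: { [B → C . y] }  — shift
  I3: { [C → id .] }  — reduce
  I4: { [C → x . x] }  — shift
  I5: { [B → . C y], [B → . y B], [B → . y id], [B → y . B], [B → y . id], [C → . id], [C → . x x], [C → . y y], [C → y . y] }  — shift
  I6: { [B → y B .] }  — reduce
  I7: { [B → y id .], [C → id .] }  — 2 reduces
  I8: { [B → . C y], [B → . y B], [B → . y id], [B → y . B], [B → y . id], [C → . id], [C → . x x], [C → . y y], [C → y . y], [C → y y .] }  — shift, reduce
  I9: { [C → x x .] }  — reduce
  I10: { [B → C y .] }  — reduce

I8 contains reduce item [C → y y .] and shift items [B → . y B], [B → . y id], [B → y . id], [C → . id], [C → . x x], [C → . y y], [C → y . y] — shift-reduce conflict.

Answer: Yes — I8: [C → y y .] vs [B → . y B]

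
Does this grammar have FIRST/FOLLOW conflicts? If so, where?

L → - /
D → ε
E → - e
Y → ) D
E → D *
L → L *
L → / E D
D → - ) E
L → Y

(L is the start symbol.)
A FIRST/FOLLOW conflict occurs when a non-terminal N has a nullable alternative N → β (β ⇒* ε) and another alternative N → α with FIRST(α) ∩ FOLLOW(N) ≠ ∅: on such a lookahead the parser cannot decide between expanding α and letting N vanish via β.

Nullable non-terminals: D.

D: nullable alternative(s) D → ε; FOLLOW(D) = { $, '*' }
  D → ε: FIRST \ {ε} = { } — this is the only nullable alternative, skip
  D → - ) E: FIRST \ {ε} = { '-' } — disjoint from FOLLOW(D)

E, L, Y have no nullable alternative, so no FIRST/FOLLOW check is needed there.

No FIRST/FOLLOW conflicts found.

Answer: No FIRST/FOLLOW conflicts.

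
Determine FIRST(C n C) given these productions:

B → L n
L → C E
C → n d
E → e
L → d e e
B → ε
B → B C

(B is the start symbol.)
FIRST sets of the non-terminals involved (from the grammar, by fixed-point iteration):
  FIRST(C) = { 'n' }

To compute FIRST(C n C), process the symbols left to right:
Symbol C is a non-terminal. Add FIRST(C) \ {ε} = { 'n' }
C is not nullable (ε ∉ FIRST(C)), so stop here.
FIRST(C n C) = { 'n' }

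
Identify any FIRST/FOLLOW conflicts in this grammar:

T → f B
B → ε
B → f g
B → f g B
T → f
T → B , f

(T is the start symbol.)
Nullable non-terminals: B.

B: nullable alternative(s) B → ε; FOLLOW(B) = { $, ',' }
  B → ε: FIRST \ {ε} = { } — this is the only nullable alternative, skip
  B → f g: FIRST \ {ε} = { 'f' } — disjoint from FOLLOW(B)
  B → f g B: FIRST \ {ε} = { 'f' } — disjoint from FOLLOW(B)

T has no nullable alternative, so no FIRST/FOLLOW check is needed there.

No FIRST/FOLLOW conflicts found.

Answer: No FIRST/FOLLOW conflicts.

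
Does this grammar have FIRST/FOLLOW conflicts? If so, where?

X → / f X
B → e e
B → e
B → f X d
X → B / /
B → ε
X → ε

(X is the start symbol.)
Nullable non-terminals: B, X.
FIRST sets used below: FIRST(B) = { 'e', 'f', ε }

B: nullable alternative(s) B → ε; FOLLOW(B) = { '/' }
  B → e e: FIRST \ {ε} = { 'e' } — disjoint from FOLLOW(B)
  B → e: FIRST \ {ε} = { 'e' } — disjoint from FOLLOW(B)
  B → f X d: FIRST \ {ε} = { 'f' } — disjoint from FOLLOW(B)
  B → ε: FIRST \ {ε} = { } — this is the only nullable alternative, skip

X: nullable alternative(s) X → ε; FOLLOW(X) = { $, 'd' }
  X → / f X: FIRST \ {ε} = { '/' } — disjoint from FOLLOW(X)
  X → B / /: FIRST \ {ε} = { '/', 'e', 'f' } — disjoint from FOLLOW(X)
  X → ε: FIRST \ {ε} = { } — this is the only nullable alternative, skip

No FIRST/FOLLOW conflicts found.

Answer: No FIRST/FOLLOW conflicts.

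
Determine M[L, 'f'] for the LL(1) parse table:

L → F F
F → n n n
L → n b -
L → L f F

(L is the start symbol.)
Empty (error entry)

To find M[L, 'f'], we find productions for L where 'f' is in the predict set (PREDICT(N → α) = (FIRST(α) \ {ε}) ∪ (FOLLOW(N) if α ⇒* ε)).

Relevant sets:
  FIRST(F) = { 'n' }
  FIRST(L) = { 'n' }

L → F F: PREDICT = { 'n' }
L → n b -: PREDICT = { 'n' }
L → L f F: PREDICT = { 'n' }

M[L, 'f'] is empty (no production applies)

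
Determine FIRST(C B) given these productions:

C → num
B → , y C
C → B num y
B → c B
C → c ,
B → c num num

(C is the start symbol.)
{ ',', 'c', 'num' }

FIRST sets of the non-terminals involved (from the grammar, by fixed-point iteration):
  FIRST(C) = { ',', 'c', 'num' }

To compute FIRST(C B), process the symbols left to right:
Symbol C is a non-terminal. Add FIRST(C) \ {ε} = { ',', 'c', 'num' }
C is not nullable (ε ∉ FIRST(C)), so stop here.
FIRST(C B) = { ',', 'c', 'num' }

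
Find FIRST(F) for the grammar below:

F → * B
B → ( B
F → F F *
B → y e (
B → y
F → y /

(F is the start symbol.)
From F → * B:
  - '*' is a terminal: add '*' and stop
From F → F F *:
  - F is the symbol being defined: contributes nothing new
    F is not nullable, so stop
From F → y /:
  - y is a terminal: add 'y' and stop

Collecting: FIRST(F) = { '*', 'y' }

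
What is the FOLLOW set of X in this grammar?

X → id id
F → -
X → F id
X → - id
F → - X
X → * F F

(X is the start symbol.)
{ $, '-', 'id' }

To compute FOLLOW(X), find every occurrence of X on a right-hand side N → α X β: add FIRST(β) \ {ε}, and if β is empty or nullable also add FOLLOW(N). Iterate to a fixed point.

X is the start symbol, so $ ∈ FOLLOW(X).
In F → - X: X is at the end, add FOLLOW(F)

The FOLLOW sets referred to above (computed the same way, to a fixed point):
  FOLLOW(F) = { $, '-', 'id' }

Taking the union: FOLLOW(X) = { $, '-', 'id' }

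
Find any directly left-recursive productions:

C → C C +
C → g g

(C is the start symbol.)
Yes, C is left-recursive

C → C C +: LEFT RECURSIVE (starts with C)
C → g g: starts with g

The grammar has direct left recursion on: C.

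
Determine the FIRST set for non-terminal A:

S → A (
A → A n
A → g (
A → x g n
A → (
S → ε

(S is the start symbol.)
{ '(', 'g', 'x' }

To compute FIRST(A), examine every production with A on the left-hand side, reading each right-hand side left to right until a non-nullable symbol is reached.

From A → A n:
  - A is the symbol being defined: contributes nothing new
    A is not nullable, so stop
From A → g (:
  - g is a terminal: add 'g' and stop
From A → x g n:
  - x is a terminal: add 'x' and stop
From A → (:
  - '(' is a terminal: add '(' and stop

Collecting: FIRST(A) = { '(', 'g', 'x' }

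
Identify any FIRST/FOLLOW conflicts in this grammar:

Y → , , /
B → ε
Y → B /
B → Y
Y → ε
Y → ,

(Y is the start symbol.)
Nullable non-terminals: B, Y.
FIRST sets used below: FIRST(Y) = { ',', '/', ε }, FIRST(B) = { ',', '/', ε }

B: nullable alternative(s) B → ε, B → Y; FOLLOW(B) = { '/' }
  B → ε: FIRST \ {ε} = { } — disjoint from FOLLOW(B)
  B → Y: FIRST \ {ε} = { ',', '/' } — overlaps FOLLOW(B) on { '/' }: CONFLICT

Y: nullable alternative(s) Y → ε; FOLLOW(Y) = { $, '/' }
  Y → , , /: FIRST \ {ε} = { ',' } — disjoint from FOLLOW(Y)
  Y → B /: FIRST \ {ε} = { ',', '/' } — overlaps FOLLOW(Y) on { '/' }: CONFLICT
  Y → ε: FIRST \ {ε} = { } — this is the only nullable alternative, skip
  Y → ,: FIRST \ {ε} = { ',' } — disjoint from FOLLOW(Y)

So the grammar has 2 FIRST/FOLLOW conflicts (marked CONFLICT above).

Answer: Yes. Y → B '/' with FOLLOW(Y) on { '/' }; B → Y with FOLLOW(B) on { '/' }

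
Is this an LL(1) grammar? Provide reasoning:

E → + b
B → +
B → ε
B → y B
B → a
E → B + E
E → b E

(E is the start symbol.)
A grammar is LL(1) if for each non-terminal N with multiple productions, the predict sets of those productions are pairwise disjoint, where PREDICT(N → α) = (FIRST(α) \ {ε}) ∪ (FOLLOW(N) if α ⇒* ε).

Relevant sets:
  FIRST(B) = { '+', 'a', 'y', ε }
  FOLLOW(B) = { '+' }

For E:
  PREDICT(E → '+' b) = { '+' }
  PREDICT(E → B '+' E) = { '+', 'a', 'y' }
  PREDICT(E → b E) = { 'b' }
For B:
  PREDICT(B → '+') = { '+' }
  PREDICT(B → ε) = { '+' }
  PREDICT(B → y B) = { 'y' }
  PREDICT(B → a) = { 'a' }

Conflict found: Predict set conflict for E: { '+' }
The grammar is NOT LL(1).

Answer: No. Predict set conflict for E: { '+' }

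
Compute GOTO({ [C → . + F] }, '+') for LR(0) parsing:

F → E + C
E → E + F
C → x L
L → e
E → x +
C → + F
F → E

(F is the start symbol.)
{ [C → + . F], [E → . E + F], [E → . x +], [F → . E + C], [F → . E] }

GOTO(I, '+') = CLOSURE({ [A → αX.β] : [A → α.Xβ] ∈ I, X = '+' })

Items with dot before '+', with the dot advanced:
  [C → . + F] → [C → + . F]
Closure of the advanced items:
  [C → + . F] has the dot before F: add [F → . E + C], [F → . E]
  [F → . E + C] has the dot before E: add [E → . E + F], [E → . x +]

GOTO = { [C → + . F], [E → . E + F], [E → . x +], [F → . E + C], [F → . E] }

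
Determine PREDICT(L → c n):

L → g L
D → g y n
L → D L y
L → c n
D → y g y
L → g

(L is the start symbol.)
{ 'c' }

PREDICT(L → c n) = (FIRST(RHS) \ {ε}) ∪ (FOLLOW(L) if ε ∈ FIRST(RHS), i.e. RHS ⇒* ε)
FIRST(c n) = { 'c' }
ε ∉ FIRST(c n), so FOLLOW(L) is not added.
PREDICT(L → c n) = { 'c' }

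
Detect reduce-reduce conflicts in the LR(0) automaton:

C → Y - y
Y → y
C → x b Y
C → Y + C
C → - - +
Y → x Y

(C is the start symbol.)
A reduce-reduce conflict occurs when an LR(0) state has two complete items [A → α .] and [B → β .] — both call for a reduction, and with no lookahead the parser cannot choose between them.

Augment with C' → C and build the canonical LR(0) collection (I0 = CLOSURE({[C' → . C]}), then GOTO on every symbol after a dot until no new states appear). It has 16 states:
  I0: { [C → . - - +], [C → . Y + C], [C → . Y - y], [C → . x b Y], [C' → . C], [Y → . x Y], [Y → . y] }  — shift
  I1: { [C → - . - +] }  — shift
  I2: { [C' → C .] }  — accept
  I3: { [C → Y . + C], [C → Y . - y] }  — shift
  I4: { [C → x . b Y], [Y → . x Y], [Y → . y], [Y → x . Y] }  — shift
  I5: { [Y → y .] }  — reduce
  I6: { [Y → x Y .] }  — reduce
  I7: { [C → x b . Y], [Y → . x Y], [Y → . y] }  — shift
  I8: { [Y → . x Y], [Y → . y], [Y → x . Y] }  — shift
  I9: { [C → x b Y .] }  — reduce
  I10: { [C → . - - +], [C → . Y + C], [C → . Y - y], [C → . x b Y], [C → Y + . C], [Y → . x Y], [Y → . y] }  — shift
  I11: { [C → Y - . y] }  — shift
  I12: { [C → Y - y .] }  — reduce
  I13: { [C → Y + C .] }  — reduce
  I14: { [C → - - . +] }  — shift
  I15: { [C → - - + .] }  — reduce

No state contains more than one complete item.

Answer: No reduce-reduce conflicts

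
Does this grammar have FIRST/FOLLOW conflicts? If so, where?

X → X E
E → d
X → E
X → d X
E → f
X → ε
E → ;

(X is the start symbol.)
Yes. X → X E with FOLLOW(X) on { ';', 'd', 'f' }; X → E with FOLLOW(X) on { ';', 'd', 'f' }; X → d X with FOLLOW(X) on { 'd' }

A FIRST/FOLLOW conflict occurs when a non-terminal N has a nullable alternative N → β (β ⇒* ε) and another alternative N → α with FIRST(α) ∩ FOLLOW(N) ≠ ∅: on such a lookahead the parser cannot decide between expanding α and letting N vanish via β.

Nullable non-terminals: X.
FIRST sets used below: FIRST(X) = { ';', 'd', 'f', ε }, FIRST(E) = { ';', 'd', 'f' }

X: nullable alternative(s) X → ε; FOLLOW(X) = { $, ';', 'd', 'f' }
  X → X E: FIRST \ {ε} = { ';', 'd', 'f' } — overlaps FOLLOW(X) on { ';', 'd', 'f' }: CONFLICT
  X → E: FIRST \ {ε} = { ';', 'd', 'f' } — overlaps FOLLOW(X) on { ';', 'd', 'f' }: CONFLICT
  X → d X: FIRST \ {ε} = { 'd' } — overlaps FOLLOW(X) on { 'd' }: CONFLICT
  X → ε: FIRST \ {ε} = { } — this is the only nullable alternative, skip

E has no nullable alternative, so no FIRST/FOLLOW check is needed there.

So the grammar has 3 FIRST/FOLLOW conflicts (marked CONFLICT above).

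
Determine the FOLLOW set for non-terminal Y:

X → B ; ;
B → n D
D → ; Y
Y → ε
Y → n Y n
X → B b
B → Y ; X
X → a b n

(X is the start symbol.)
{ ';', 'b', 'n' }

In D → ; Y: Y is at the end, add FOLLOW(D)
In Y → n Y n: Y is followed by n, add FIRST(n) \ {ε} = { 'n' }
In B → Y ; X: Y is followed by ';' X, add FIRST(';' X) \ {ε} = { ';' }

The FOLLOW sets referred to above (computed the same way, to a fixed point):
  FOLLOW(D) = { ';', 'b' }

Taking the union: FOLLOW(Y) = { ';', 'b', 'n' }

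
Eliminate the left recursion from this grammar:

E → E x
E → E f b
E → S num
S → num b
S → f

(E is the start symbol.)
E → S num E'
E' → x E'
E' → f b E'
E' → ε
S → num b
S → f

E is directly left-recursive. The standard transformation for
  A → A α₁ | ... | A α_m | β₁ | ... | β_n
is
  A  → β₁ A' | ... | β_n A'
  A' → α₁ A' | ... | α_m A' | ε

E → S num becomes E → S num E'
E → E x becomes E' → x E'
E → E f b becomes E' → f b E'
Add E' → ε

Productions for other non-terminals are unchanged:
  S → num b
  S → f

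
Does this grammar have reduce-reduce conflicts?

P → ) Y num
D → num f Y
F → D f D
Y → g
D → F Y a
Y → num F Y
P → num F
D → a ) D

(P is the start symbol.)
No reduce-reduce conflicts

Augment with P' → P and build the canonical LR(0) collection (I0 = CLOSURE({[P' → . P]}), then GOTO on every symbol after a dot until no new states appear). It has 23 states:
  I0: { [P → . ) Y num], [P → . num F], [P' → . P] }  — shift
  I1: { [P → ) . Y num], [Y → . g], [Y → . num F Y] }  — shift
  I2: { [P' → P .] }  — accept
  I3: { [D → . F Y a], [D → . a ) D], [D → . num f Y], [F → . D f D], [P → num . F] }  — shift
  I4: { [F → D . f D] }  — shift
  I5: { [D → F . Y a], [P → num F .], [Y → . g], [Y → . num F Y] }  — shift, reduce
  I6: { [D → a . ) D] }  — shift
  I7: { [D → num . f Y] }  — shift
  I8: { [D → num f . Y], [Y → . g], [Y → . num F Y] }  — shift
  I9: { [D → num f Y .] }  — reduce
  I10: { [Y → g .] }  — reduce
  I11: { [D → . F Y a], [D → . a ) D], [D → . num f Y], [F → . D f D], [Y → num . F Y] }  — shift
  I12: { [D → F . Y a], [Y → . g], [Y → . num F Y], [Y → num F . Y] }  — shift
  I13: { [D → F Y . a], [Y → num F Y .] }  — shift, reduce
  I14: { [D → F Y a .] }  — reduce
  I15: { [D → . F Y a], [D → . a ) D], [D → . num f Y], [D → a ) . D], [F → . D f D] }  — shift
  I16: { [D → a ) D .], [F → D . f D] }  — shift, reduce
  I17: { [D → F . Y a], [Y → . g], [Y → . num F Y] }  — shift
  I18: { [D → F Y . a] }  — shift
  I19: { [D → . F Y a], [D → . a ) D], [D → . num f Y], [F → . D f D], [F → D f . D] }  — shift
  I20: { [F → D . f D], [F → D f D .] }  — shift, reduce
  I21: { [P → ) Y . num] }  — shift
  I22: { [P → ) Y num .] }  — reduce

No state contains more than one complete item.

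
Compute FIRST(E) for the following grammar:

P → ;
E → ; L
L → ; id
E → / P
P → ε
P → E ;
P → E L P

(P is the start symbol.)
{ '/', ';' }

To compute FIRST(E), examine every production with E on the left-hand side, reading each right-hand side left to right until a non-nullable symbol is reached.

From E → ; L:
  - ';' is a terminal: add ';' and stop
From E → / P:
  - '/' is a terminal: add '/' and stop

Collecting: FIRST(E) = { '/', ';' }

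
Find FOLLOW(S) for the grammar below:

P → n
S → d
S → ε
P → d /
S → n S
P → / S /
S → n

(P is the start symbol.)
To compute FOLLOW(S), find every occurrence of S on a right-hand side N → α S β: add FIRST(β) \ {ε}, and if β is empty or nullable also add FOLLOW(N). Iterate to a fixed point.

In S → n S: S is at the end; this adds FOLLOW(S) to itself — nothing new
In P → / S /: S is followed by '/', add FIRST('/') \ {ε} = { '/' }

Taking the union: FOLLOW(S) = { '/' }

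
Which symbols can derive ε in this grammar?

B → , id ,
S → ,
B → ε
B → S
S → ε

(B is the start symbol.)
{ 'B', 'S' }

A non-terminal is nullable if it can derive ε (the empty string): either it has an ε-production, or it has a production whose right-hand side consists entirely of nullable non-terminals.

ε-productions: B → ε, S → ε
So B, S are immediately nullable.
Every non-terminal is now nullable.
Nullable = { 'B', 'S' }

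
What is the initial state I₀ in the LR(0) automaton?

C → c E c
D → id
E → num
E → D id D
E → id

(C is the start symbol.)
First, augment the grammar with C' → C
I₀ = CLOSURE({ [C' → . C] }):
  [C' → . C] has the dot before C: add [C → . c E c]
No further items can be added.

I₀ = { [C → . c E c], [C' → . C] }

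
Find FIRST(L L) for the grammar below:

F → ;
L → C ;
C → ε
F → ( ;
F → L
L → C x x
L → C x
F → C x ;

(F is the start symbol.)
FIRST sets of the non-terminals involved (from the grammar, by fixed-point iteration):
  FIRST(L) = { ';', 'x' }

To compute FIRST(L L), process the symbols left to right:
Symbol L is a non-terminal. Add FIRST(L) \ {ε} = { ';', 'x' }
L is not nullable (ε ∉ FIRST(L)), so stop here.
FIRST(L L) = { ';', 'x' }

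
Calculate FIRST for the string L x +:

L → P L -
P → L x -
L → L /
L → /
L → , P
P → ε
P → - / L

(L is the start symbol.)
FIRST sets of the non-terminals involved (from the grammar, by fixed-point iteration):
  FIRST(L) = { ',', '-', '/' }

To compute FIRST(L x +), process the symbols left to right:
Symbol L is a non-terminal. Add FIRST(L) \ {ε} = { ',', '-', '/' }
L is not nullable (ε ∉ FIRST(L)), so stop here.
FIRST(L x +) = { ',', '-', '/' }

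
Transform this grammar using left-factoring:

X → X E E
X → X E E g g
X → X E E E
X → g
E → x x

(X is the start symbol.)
X → X E E X'
X' → ε
X' → g g
X' → E
X → g
E → x x

Left-factoring transforms A → αβ₁ | αβ₂ into A → αA' and A' → β₁ | β₂
(α is the longest common prefix among the alternatives). Repeat until
no nonterminal has two alternatives with a common prefix.

Round 1: X has alternatives sharing prefix 'X E E'. Introduce X': X → X E E X'
  Add: X' → ε
  Add: X' → g g
  Add: X' → E

No remaining common prefixes — done.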